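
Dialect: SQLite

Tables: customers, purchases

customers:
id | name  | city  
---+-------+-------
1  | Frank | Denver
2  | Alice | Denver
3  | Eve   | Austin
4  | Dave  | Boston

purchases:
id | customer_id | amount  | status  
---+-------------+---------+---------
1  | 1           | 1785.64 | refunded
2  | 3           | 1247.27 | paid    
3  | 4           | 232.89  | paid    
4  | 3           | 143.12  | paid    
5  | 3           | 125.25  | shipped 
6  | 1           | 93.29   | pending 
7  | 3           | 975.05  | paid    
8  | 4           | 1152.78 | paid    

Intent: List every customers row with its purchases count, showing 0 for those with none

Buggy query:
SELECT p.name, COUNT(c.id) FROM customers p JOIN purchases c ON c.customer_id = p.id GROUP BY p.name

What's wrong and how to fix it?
Bug: INNER JOIN drops customers rows that have no matching purchases rows

Fix: Switch to LEFT JOIN to retain unmatched parent rows

Corrected query:
SELECT p.name, COUNT(c.id) FROM customers p LEFT JOIN purchases c ON c.customer_id = p.id GROUP BY p.name

Result:
name  | COUNT(c.id)
------+------------
Alice | 0          
Dave  | 2          
Eve   | 4          
Frank | 2          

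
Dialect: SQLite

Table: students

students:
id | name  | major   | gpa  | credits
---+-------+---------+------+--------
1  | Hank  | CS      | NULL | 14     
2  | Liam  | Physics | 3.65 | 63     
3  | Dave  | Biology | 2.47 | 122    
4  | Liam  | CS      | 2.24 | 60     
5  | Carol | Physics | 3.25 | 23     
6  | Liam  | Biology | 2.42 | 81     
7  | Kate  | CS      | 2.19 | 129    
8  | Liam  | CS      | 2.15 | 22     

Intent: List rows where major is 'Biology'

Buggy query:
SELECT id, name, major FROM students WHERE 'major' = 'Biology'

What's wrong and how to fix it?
Bug: Single quotes denote string literals in SQL; the column name is being compared as a constant string

Fix: Reference the column as major without single quotes

Corrected query:
SELECT id, name, major FROM students WHERE major = 'Biology'

Result:
id | name | major  
---+------+--------
3  | Dave | Biology
6  | Liam | Biology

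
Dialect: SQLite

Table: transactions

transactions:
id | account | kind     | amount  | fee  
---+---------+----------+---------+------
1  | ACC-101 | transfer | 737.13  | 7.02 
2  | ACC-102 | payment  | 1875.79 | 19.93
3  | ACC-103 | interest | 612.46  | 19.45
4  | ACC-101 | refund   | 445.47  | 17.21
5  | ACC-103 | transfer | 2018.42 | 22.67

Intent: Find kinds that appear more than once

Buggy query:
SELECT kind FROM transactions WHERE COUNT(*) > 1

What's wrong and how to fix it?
Bug: COUNT(*) is an aggregate and cannot be used in WHERE

Fix: GROUP BY kind, then filter groups with HAVING COUNT(*) > 1

Corrected query:
SELECT kind FROM transactions GROUP BY kind HAVING COUNT(*) > 1

Result:
kind    
--------
transfer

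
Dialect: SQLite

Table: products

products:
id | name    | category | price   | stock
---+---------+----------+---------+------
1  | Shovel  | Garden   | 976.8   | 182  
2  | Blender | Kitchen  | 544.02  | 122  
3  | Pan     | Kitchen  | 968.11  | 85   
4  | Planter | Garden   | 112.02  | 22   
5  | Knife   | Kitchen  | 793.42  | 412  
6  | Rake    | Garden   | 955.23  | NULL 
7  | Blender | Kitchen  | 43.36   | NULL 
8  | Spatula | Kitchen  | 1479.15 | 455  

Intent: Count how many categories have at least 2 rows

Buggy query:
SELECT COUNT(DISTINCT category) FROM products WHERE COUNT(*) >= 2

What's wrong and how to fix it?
Bug: WHERE filters individual rows, not groups, so a group-level COUNT is invalid there

Fix: Group first with HAVING COUNT(*) >= 2, then COUNT the resulting groups

Corrected query:
SELECT COUNT(*) FROM (SELECT category FROM products GROUP BY category HAVING COUNT(*) >= 2)

Result:
COUNT(*)
--------
2       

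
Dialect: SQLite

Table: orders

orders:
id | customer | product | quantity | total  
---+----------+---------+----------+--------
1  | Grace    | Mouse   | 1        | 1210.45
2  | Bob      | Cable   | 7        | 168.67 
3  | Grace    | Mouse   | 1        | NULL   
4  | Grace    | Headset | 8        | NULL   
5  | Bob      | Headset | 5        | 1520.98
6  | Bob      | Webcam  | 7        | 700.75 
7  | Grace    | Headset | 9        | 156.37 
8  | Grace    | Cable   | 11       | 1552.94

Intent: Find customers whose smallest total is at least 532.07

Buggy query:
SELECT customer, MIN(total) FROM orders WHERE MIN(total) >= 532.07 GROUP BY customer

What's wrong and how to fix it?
Bug: Aggregates like MIN are computed per group after WHERE runs

Fix: Use HAVING for the per-group MIN condition

Corrected query:
SELECT customer, MIN(total) FROM orders GROUP BY customer HAVING MIN(total) >= 532.07

Result:
(no rows)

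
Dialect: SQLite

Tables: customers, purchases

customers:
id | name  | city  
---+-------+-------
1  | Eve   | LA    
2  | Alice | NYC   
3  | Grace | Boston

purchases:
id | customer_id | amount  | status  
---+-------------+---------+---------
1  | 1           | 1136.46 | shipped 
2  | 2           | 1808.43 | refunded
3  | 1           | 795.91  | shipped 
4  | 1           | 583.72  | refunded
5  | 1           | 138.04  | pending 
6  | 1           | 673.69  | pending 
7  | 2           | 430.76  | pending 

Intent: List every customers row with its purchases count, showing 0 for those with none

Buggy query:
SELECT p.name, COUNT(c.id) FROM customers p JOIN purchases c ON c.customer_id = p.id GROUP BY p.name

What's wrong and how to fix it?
Bug: An inner join excludes parents with zero children

Fix: Use LEFT JOIN so parents without children still appear (COUNT(c.id) gives 0)

Corrected query:
SELECT p.name, COUNT(c.id) FROM customers p LEFT JOIN purchases c ON c.customer_id = p.id GROUP BY p.name

Result:
name  | COUNT(c.id)
------+------------
Alice | 2          
Eve   | 5          
Grace | 0          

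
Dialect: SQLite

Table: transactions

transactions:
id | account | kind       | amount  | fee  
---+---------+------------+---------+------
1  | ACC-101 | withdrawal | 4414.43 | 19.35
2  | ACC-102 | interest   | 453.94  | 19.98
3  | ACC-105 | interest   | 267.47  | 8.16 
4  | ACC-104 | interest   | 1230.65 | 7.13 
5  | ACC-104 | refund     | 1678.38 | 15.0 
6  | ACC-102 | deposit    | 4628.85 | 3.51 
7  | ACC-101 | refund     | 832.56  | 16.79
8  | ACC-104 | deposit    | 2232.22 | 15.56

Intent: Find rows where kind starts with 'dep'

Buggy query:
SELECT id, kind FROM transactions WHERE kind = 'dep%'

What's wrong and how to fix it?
Bug: Wildcards only work with LIKE; '=' treats '%' as a literal character

Fix: Use LIKE for wildcard pattern matching

Corrected query:
SELECT id, kind FROM transactions WHERE kind LIKE 'dep%'

Result:
id | kind   
---+--------
6  | deposit
8  | deposit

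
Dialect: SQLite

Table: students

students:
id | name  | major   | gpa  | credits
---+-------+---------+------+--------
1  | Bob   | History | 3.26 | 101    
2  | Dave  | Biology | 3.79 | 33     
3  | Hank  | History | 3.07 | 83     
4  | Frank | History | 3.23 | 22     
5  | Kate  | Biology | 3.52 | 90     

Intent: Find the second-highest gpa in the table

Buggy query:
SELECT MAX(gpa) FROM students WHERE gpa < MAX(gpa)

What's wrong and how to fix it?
Bug: The inner MAX is an aggregate inside WHERE, which is not allowed

Fix: Compute the overall MAX in a subquery, then take MAX of rows below it

Corrected query:
SELECT MAX(gpa) FROM students WHERE gpa < (SELECT MAX(gpa) FROM students)

Result:
MAX(gpa)
--------
3.52    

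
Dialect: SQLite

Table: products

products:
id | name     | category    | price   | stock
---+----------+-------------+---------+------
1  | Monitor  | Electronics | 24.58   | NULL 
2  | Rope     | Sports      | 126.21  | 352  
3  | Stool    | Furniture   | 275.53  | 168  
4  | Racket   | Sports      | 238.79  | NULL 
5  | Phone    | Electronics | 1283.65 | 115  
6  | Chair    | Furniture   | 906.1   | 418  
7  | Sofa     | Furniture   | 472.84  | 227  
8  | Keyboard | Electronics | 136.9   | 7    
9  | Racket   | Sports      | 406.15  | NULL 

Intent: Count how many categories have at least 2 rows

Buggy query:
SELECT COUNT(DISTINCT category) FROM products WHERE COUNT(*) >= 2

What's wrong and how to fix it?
Bug: COUNT(*) cannot appear in WHERE; the per-group count doesn't exist yet

Fix: Use a subquery that GROUPs and filters with HAVING, then count its rows

Corrected query:
SELECT COUNT(*) FROM (SELECT category FROM products GROUP BY category HAVING COUNT(*) >= 2)

Result:
COUNT(*)
--------
3       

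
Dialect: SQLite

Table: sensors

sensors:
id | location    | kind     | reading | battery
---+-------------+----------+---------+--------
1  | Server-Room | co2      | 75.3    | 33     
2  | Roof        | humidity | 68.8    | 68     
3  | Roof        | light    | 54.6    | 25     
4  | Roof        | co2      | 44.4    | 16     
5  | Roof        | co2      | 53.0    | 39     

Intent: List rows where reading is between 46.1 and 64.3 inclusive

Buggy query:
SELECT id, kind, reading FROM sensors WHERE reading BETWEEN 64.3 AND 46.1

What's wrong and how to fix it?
Bug: The bounds are reversed; BETWEEN a AND b requires a <= b to match anything

Fix: Write BETWEEN 46.1 AND 64.3

Corrected query:
SELECT id, kind, reading FROM sensors WHERE reading BETWEEN 46.1 AND 64.3

Result:
id | kind  | reading
---+-------+--------
3  | light | 54.6   
5  | co2   | 53     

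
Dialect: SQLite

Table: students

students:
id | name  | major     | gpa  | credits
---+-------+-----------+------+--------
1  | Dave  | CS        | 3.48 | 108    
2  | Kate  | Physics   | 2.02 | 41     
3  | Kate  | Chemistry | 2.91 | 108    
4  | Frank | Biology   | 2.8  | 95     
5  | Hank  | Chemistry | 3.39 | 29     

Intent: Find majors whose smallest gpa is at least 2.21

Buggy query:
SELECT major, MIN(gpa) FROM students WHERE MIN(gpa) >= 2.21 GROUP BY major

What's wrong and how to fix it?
Bug: MIN() in WHERE is a misuse of aggregate

Fix: Replace WHERE with HAVING after the GROUP BY

Corrected query:
SELECT major, MIN(gpa) FROM students GROUP BY major HAVING MIN(gpa) >= 2.21

Result:
major     | MIN(gpa)
----------+---------
Biology   | 2.8     
CS        | 3.48    
Chemistry | 2.91    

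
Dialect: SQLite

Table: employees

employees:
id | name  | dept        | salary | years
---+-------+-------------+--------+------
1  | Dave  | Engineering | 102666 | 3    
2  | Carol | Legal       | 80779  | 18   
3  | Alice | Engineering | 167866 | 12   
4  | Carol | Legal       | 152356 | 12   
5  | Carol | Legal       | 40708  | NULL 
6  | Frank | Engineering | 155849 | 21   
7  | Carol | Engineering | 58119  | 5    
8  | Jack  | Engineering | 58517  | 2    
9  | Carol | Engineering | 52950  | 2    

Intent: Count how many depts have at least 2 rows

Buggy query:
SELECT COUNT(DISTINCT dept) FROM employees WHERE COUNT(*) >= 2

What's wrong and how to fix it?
Bug: COUNT(*) cannot appear in WHERE; the per-group count doesn't exist yet

Fix: Use a subquery that GROUPs and filters with HAVING, then count its rows

Corrected query:
SELECT COUNT(*) FROM (SELECT dept FROM employees GROUP BY dept HAVING COUNT(*) >= 2)

Result:
COUNT(*)
--------
2       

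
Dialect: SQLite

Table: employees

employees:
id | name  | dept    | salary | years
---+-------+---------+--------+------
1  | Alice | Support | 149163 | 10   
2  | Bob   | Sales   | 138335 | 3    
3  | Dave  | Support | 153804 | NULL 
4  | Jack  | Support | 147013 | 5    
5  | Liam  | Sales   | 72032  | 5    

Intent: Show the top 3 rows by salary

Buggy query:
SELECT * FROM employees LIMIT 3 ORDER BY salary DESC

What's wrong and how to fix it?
Bug: ORDER BY cannot follow LIMIT; LIMIT is the final clause

Fix: Swap the clauses: ORDER BY first, then LIMIT

Corrected query:
SELECT * FROM employees ORDER BY salary DESC LIMIT 3

Result:
id | name  | dept    | salary | years
---+-------+---------+--------+------
3  | Dave  | Support | 153804 | NULL 
1  | Alice | Support | 149163 | 10   
4  | Jack  | Support | 147013 | 5    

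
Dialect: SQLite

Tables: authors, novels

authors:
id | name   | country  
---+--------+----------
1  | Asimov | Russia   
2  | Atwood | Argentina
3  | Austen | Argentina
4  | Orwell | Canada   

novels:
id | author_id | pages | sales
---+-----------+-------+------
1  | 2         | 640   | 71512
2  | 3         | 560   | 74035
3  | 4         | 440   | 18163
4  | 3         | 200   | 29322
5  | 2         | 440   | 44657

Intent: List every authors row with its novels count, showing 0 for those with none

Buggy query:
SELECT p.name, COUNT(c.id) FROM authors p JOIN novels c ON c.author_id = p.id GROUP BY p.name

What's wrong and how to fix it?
Bug: An inner join excludes parents with zero children

Fix: Switch to LEFT JOIN to retain unmatched parent rows

Corrected query:
SELECT p.name, COUNT(c.id) FROM authors p LEFT JOIN novels c ON c.author_id = p.id GROUP BY p.name

Result:
name   | COUNT(c.id)
-------+------------
Asimov | 0          
Atwood | 2          
Austen | 2          
Orwell | 1          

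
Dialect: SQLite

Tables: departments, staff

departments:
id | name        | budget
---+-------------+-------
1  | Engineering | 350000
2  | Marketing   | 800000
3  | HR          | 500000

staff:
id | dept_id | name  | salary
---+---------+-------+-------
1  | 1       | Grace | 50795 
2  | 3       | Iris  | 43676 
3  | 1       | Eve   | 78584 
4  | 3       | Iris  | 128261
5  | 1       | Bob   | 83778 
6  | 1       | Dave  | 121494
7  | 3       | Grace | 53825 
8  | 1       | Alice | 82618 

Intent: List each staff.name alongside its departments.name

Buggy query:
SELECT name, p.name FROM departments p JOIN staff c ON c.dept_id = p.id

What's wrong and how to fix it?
Bug: 'name' exists in both joined tables, so the database can't tell which one is meant

Fix: Qualify the column with its table alias (c.name)

Corrected query:
SELECT c.name, p.name FROM departments p JOIN staff c ON c.dept_id = p.id

Result:
name  | name       
------+------------
Grace | Engineering
Iris  | HR         
Eve   | Engineering
Iris  | HR         
Bob   | Engineering
Dave  | Engineering
Grace | HR         
Alice | Engineering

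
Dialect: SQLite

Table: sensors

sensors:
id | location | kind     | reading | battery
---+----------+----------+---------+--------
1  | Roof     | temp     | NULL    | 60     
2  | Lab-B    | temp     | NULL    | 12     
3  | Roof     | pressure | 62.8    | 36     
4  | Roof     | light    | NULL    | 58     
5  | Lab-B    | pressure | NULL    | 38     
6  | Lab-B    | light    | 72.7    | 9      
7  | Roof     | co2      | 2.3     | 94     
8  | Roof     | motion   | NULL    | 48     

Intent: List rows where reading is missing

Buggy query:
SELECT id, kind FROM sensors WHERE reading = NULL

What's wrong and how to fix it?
Bug: '= NULL' is always unknown in SQL three-valued logic, so no rows match

Fix: Use IS NULL to test for NULL

Corrected query:
SELECT id, kind FROM sensors WHERE reading IS NULL

Result:
id | kind    
---+---------
1  | temp    
2  | temp    
4  | light   
5  | pressure
8  | motion  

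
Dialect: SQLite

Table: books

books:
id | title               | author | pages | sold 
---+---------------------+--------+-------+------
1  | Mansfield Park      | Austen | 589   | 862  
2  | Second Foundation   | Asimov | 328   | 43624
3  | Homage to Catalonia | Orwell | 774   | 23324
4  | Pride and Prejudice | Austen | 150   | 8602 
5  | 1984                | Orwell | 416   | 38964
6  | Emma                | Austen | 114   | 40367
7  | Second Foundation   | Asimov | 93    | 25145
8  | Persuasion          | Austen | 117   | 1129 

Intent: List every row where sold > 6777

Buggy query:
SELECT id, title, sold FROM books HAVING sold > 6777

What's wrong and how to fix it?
Bug: HAVING filters the output of aggregation, but this query has no GROUP BY and no aggregate functions, so SQLite rejects it (HAVING clause on a non-aggregate query); the condition here is per row

Fix: Use WHERE for row-level filtering

Corrected query:
SELECT id, title, sold FROM books WHERE sold > 6777

Result:
id | title               | sold 
---+---------------------+------
2  | Second Foundation   | 43624
3  | Homage to Catalonia | 23324
4  | Pride and Prejudice | 8602 
5  | 1984                | 38964
6  | Emma                | 40367
7  | Second Foundation   | 25145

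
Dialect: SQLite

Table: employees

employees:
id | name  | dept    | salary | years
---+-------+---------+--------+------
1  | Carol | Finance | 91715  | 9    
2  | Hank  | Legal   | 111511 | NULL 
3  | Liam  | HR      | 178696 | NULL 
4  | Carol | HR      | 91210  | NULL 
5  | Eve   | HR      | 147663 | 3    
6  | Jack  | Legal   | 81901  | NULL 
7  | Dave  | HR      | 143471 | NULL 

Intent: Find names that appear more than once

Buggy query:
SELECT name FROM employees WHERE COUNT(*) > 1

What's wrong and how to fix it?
Bug: COUNT(*) is an aggregate and cannot be used in WHERE

Fix: Group first, then use HAVING for the count condition

Corrected query:
SELECT name FROM employees GROUP BY name HAVING COUNT(*) > 1

Result:
name 
-----
Carol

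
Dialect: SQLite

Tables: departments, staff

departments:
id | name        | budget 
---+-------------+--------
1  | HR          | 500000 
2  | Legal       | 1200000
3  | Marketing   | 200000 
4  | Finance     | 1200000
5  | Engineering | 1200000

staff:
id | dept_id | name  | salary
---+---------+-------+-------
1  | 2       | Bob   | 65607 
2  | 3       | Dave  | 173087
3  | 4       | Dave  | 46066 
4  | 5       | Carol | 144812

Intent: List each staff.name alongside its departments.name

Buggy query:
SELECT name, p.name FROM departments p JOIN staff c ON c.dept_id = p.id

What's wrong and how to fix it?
Bug: Both tables have a 'name' column; the unqualified reference is ambiguous

Fix: Prefix ambiguous columns with the table alias

Corrected query:
SELECT c.name, p.name FROM departments p JOIN staff c ON c.dept_id = p.id

Result:
name  | name       
------+------------
Bob   | Legal      
Dave  | Marketing  
Dave  | Finance    
Carol | Engineering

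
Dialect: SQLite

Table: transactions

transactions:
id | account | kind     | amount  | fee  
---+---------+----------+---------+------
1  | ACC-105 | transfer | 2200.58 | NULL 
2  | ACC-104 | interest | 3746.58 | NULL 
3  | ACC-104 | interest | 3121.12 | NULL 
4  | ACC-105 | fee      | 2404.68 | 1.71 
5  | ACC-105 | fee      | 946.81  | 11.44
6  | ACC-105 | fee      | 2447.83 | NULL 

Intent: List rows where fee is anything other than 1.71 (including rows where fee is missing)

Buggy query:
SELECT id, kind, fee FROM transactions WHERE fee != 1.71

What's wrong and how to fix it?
Bug: Inequality against NULL is unknown, not true; rows with NULL are dropped

Fix: Add an explicit OR fee IS NULL to include the missing-value rows

Corrected query:
SELECT id, kind, fee FROM transactions WHERE fee != 1.71 OR fee IS NULL

Result:
id | kind     | fee  
---+----------+------
1  | transfer | NULL 
2  | interest | NULL 
3  | interest | NULL 
5  | fee      | 11.44
6  | fee      | NULL 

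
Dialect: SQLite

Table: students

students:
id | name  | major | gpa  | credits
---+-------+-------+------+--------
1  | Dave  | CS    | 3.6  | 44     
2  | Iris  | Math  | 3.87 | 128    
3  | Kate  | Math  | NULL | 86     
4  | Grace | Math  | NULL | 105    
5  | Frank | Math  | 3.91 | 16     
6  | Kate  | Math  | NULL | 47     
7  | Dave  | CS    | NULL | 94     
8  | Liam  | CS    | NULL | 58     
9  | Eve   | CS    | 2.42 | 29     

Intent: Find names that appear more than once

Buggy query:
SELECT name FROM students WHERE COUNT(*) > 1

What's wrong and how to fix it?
Bug: COUNT(*) is an aggregate and cannot be used in WHERE

Fix: Group first, then use HAVING for the count condition

Corrected query:
SELECT name FROM students GROUP BY name HAVING COUNT(*) > 1

Result:
name
----
Dave
Kate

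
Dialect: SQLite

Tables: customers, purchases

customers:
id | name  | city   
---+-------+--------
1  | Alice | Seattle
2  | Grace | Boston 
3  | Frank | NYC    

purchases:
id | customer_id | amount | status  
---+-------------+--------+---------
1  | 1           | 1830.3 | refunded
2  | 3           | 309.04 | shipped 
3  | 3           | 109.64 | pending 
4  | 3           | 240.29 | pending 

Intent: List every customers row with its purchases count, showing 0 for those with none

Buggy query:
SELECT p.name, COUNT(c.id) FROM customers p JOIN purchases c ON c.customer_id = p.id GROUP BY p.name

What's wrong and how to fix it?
Bug: An inner join excludes parents with zero children

Fix: Use LEFT JOIN so parents without children still appear (COUNT(c.id) gives 0)

Corrected query:
SELECT p.name, COUNT(c.id) FROM customers p LEFT JOIN purchases c ON c.customer_id = p.id GROUP BY p.name

Result:
name  | COUNT(c.id)
------+------------
Alice | 1          
Frank | 3          
Grace | 0          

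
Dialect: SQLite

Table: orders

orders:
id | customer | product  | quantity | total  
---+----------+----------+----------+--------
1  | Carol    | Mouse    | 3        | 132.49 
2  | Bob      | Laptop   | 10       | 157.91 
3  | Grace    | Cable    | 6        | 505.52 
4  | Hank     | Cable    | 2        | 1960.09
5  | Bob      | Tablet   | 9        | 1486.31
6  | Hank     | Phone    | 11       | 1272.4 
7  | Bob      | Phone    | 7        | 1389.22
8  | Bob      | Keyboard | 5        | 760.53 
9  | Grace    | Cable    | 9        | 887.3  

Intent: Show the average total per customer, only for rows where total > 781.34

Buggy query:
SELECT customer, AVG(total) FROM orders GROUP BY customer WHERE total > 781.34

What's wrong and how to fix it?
Bug: Row-level WHERE must come before GROUP BY in the clause order

Fix: Move the WHERE clause before GROUP BY

Corrected query:
SELECT customer, AVG(total) FROM orders WHERE total > 781.34 GROUP BY customer

Result:
customer | AVG(total)
---------+-----------
Bob      | 1437.765  
Grace    | 887.3     
Hank     | 1616.245  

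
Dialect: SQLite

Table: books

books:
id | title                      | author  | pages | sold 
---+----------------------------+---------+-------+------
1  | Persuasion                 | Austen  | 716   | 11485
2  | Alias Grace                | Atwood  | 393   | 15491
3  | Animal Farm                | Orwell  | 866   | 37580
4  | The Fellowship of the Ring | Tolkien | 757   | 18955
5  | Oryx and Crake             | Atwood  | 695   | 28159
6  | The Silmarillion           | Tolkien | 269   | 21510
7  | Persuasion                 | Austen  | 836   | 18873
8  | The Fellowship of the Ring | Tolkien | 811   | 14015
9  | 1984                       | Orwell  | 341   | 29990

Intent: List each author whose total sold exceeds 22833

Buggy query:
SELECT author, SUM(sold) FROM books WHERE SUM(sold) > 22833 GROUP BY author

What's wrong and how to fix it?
Bug: SUM(sold) is an aggregate, but WHERE filters rows before aggregation

Fix: Use HAVING (which filters groups after aggregation) instead of WHERE

Corrected query:
SELECT author, SUM(sold) FROM books GROUP BY author HAVING SUM(sold) > 22833

Result:
author  | SUM(sold)
--------+----------
Atwood  | 43650    
Austen  | 30358    
Orwell  | 67570    
Tolkien | 54480    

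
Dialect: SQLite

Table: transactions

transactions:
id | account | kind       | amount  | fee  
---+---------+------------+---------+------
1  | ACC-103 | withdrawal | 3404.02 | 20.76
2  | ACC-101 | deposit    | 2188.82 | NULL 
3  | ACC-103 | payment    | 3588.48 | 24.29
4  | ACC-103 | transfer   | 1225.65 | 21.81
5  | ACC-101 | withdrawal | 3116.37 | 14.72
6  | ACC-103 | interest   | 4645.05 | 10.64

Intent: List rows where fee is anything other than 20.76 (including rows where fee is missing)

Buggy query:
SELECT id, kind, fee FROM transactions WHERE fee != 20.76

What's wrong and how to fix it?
Bug: Inequality against NULL is unknown, not true; rows with NULL are dropped

Fix: Add an explicit OR fee IS NULL to include the missing-value rows

Corrected query:
SELECT id, kind, fee FROM transactions WHERE fee != 20.76 OR fee IS NULL

Result:
id | kind       | fee  
---+------------+------
2  | deposit    | NULL 
3  | payment    | 24.29
4  | transfer   | 21.81
5  | withdrawal | 14.72
6  | interest   | 10.64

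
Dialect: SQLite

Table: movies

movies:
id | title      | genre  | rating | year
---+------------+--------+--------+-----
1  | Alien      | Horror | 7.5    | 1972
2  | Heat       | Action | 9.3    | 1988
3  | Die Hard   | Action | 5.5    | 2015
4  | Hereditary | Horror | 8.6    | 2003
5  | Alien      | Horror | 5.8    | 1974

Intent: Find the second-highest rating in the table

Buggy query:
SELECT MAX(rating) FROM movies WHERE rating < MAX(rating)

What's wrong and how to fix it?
Bug: The inner MAX is an aggregate inside WHERE, which is not allowed

Fix: Compute the overall MAX in a subquery, then take MAX of rows below it

Corrected query:
SELECT MAX(rating) FROM movies WHERE rating < (SELECT MAX(rating) FROM movies)

Result:
MAX(rating)
-----------
8.6        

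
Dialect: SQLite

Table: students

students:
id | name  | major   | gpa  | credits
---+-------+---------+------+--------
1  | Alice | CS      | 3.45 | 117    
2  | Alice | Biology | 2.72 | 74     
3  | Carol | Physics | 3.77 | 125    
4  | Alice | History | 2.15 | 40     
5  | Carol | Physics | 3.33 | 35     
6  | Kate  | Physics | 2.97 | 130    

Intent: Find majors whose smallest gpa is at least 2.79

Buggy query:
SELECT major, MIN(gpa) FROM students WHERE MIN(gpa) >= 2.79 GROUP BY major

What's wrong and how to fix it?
Bug: MIN() in WHERE is a misuse of aggregate

Fix: Use HAVING for the per-group MIN condition

Corrected query:
SELECT major, MIN(gpa) FROM students GROUP BY major HAVING MIN(gpa) >= 2.79

Result:
major   | MIN(gpa)
--------+---------
CS      | 3.45    
Physics | 2.97    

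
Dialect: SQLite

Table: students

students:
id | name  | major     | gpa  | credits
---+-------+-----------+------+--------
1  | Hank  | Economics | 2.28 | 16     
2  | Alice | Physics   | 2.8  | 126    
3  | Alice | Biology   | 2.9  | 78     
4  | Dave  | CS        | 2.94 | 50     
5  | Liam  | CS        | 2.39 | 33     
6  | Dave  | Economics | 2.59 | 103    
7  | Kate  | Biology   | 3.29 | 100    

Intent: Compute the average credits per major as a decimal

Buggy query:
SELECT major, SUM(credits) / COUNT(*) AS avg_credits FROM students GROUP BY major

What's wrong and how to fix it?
Bug: SUM(credits) and COUNT(*) are both integers; the division truncates the fractional part

Fix: Multiply by 1.0 (or CAST to REAL) to force floating-point division

Corrected query:
SELECT major, SUM(credits) * 1.0 / COUNT(*) AS avg_credits FROM students GROUP BY major

Result:
major     | avg_credits
----------+------------
Biology   | 89         
CS        | 41.5       
Economics | 59.5       
Physics   | 126        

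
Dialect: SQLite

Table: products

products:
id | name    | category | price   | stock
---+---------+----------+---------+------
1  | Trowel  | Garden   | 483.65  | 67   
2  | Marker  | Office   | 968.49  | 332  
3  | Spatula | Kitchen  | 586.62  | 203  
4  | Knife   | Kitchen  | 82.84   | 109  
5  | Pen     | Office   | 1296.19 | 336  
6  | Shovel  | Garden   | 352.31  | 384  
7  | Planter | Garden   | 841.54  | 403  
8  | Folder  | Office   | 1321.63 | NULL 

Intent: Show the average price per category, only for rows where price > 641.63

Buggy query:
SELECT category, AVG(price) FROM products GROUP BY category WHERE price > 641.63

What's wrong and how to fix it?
Bug: WHERE cannot follow GROUP BY

Fix: Move the WHERE clause before GROUP BY

Corrected query:
SELECT category, AVG(price) FROM products WHERE price > 641.63 GROUP BY category

Result:
category | AVG(price) 
---------+------------
Garden   | 841.54     
Office   | 1195.436667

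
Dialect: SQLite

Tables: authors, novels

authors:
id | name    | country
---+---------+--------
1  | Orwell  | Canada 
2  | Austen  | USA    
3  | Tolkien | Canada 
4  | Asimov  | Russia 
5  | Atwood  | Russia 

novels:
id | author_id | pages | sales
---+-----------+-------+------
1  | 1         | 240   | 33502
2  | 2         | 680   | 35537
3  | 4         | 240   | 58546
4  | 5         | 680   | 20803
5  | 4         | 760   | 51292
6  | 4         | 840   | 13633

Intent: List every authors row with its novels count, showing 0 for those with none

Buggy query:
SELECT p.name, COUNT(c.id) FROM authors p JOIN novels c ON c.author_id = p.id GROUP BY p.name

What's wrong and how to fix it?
Bug: An inner join excludes parents with zero children

Fix: Use LEFT JOIN so parents without children still appear (COUNT(c.id) gives 0)

Corrected query:
SELECT p.name, COUNT(c.id) FROM authors p LEFT JOIN novels c ON c.author_id = p.id GROUP BY p.name

Result:
name    | COUNT(c.id)
--------+------------
Asimov  | 3          
Atwood  | 1          
Austen  | 1          
Orwell  | 1          
Tolkien | 0          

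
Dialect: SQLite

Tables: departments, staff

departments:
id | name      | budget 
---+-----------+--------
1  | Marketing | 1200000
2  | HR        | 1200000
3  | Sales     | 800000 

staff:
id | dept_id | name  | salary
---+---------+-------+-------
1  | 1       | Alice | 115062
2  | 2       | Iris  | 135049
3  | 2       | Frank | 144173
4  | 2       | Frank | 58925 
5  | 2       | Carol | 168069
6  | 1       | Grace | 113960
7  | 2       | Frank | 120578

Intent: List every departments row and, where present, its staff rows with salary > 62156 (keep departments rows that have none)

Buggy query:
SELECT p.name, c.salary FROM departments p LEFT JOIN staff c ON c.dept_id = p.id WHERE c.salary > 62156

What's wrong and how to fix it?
Bug: Filtering c.salary in WHERE discards the NULL rows produced by LEFT JOIN, turning it into an inner join

Fix: Put 'c.salary > 62156' in the JOIN's ON clause instead of WHERE

Corrected query:
SELECT p.name, c.salary FROM departments p LEFT JOIN staff c ON c.dept_id = p.id AND c.salary > 62156

Result:
name      | salary
----------+-------
Marketing | 113960
Marketing | 115062
HR        | 120578
HR        | 135049
HR        | 144173
HR        | 168069
Sales     | NULL  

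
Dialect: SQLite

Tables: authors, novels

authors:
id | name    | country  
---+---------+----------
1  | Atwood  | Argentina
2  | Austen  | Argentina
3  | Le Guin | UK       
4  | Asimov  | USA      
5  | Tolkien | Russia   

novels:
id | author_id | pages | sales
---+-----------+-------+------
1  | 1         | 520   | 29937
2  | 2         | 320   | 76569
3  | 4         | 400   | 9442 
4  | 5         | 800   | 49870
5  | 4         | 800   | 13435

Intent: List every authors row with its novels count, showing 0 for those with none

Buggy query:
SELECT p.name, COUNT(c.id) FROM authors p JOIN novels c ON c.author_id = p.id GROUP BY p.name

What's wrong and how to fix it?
Bug: INNER JOIN drops authors rows that have no matching novels rows

Fix: Switch to LEFT JOIN to retain unmatched parent rows

Corrected query:
SELECT p.name, COUNT(c.id) FROM authors p LEFT JOIN novels c ON c.author_id = p.id GROUP BY p.name

Result:
name    | COUNT(c.id)
--------+------------
Asimov  | 2          
Atwood  | 1          
Austen  | 1          
Le Guin | 0          
Tolkien | 1          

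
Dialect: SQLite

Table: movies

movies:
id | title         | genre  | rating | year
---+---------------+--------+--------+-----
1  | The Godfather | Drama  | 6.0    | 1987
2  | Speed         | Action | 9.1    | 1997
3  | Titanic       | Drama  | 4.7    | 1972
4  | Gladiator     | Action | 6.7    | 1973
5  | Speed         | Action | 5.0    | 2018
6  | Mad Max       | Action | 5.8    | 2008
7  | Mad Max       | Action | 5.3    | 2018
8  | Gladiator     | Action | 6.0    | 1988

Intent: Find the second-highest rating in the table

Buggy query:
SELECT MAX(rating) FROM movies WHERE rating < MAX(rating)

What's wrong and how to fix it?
Bug: The inner MAX is an aggregate inside WHERE, which is not allowed

Fix: Compute the overall MAX in a subquery, then take MAX of rows below it

Corrected query:
SELECT MAX(rating) FROM movies WHERE rating < (SELECT MAX(rating) FROM movies)

Result:
MAX(rating)
-----------
6.7        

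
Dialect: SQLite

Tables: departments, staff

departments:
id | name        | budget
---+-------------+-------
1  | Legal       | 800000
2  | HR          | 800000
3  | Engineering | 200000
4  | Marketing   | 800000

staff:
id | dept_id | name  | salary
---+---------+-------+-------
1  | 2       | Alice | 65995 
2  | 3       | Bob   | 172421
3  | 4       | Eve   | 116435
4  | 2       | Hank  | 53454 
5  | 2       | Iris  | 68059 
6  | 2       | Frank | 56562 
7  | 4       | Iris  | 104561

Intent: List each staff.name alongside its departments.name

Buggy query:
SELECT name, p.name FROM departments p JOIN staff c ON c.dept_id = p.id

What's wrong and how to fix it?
Bug: Both tables have a 'name' column; the unqualified reference is ambiguous

Fix: Prefix ambiguous columns with the table alias

Corrected query:
SELECT c.name, p.name FROM departments p JOIN staff c ON c.dept_id = p.id

Result:
name  | name       
------+------------
Alice | HR         
Bob   | Engineering
Eve   | Marketing  
Hank  | HR         
Iris  | HR         
Frank | HR         
Iris  | Marketing  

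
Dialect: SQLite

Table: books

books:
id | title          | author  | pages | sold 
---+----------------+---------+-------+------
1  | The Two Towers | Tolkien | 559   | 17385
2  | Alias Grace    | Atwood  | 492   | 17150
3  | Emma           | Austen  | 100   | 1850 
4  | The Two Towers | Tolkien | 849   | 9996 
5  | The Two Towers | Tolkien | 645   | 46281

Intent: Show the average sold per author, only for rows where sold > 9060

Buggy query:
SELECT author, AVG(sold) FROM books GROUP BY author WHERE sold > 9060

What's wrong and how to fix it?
Bug: Row-level WHERE must come before GROUP BY in the clause order

Fix: Place WHERE between FROM and GROUP BY

Corrected query:
SELECT author, AVG(sold) FROM books WHERE sold > 9060 GROUP BY author

Result:
author  | AVG(sold)
--------+----------
Atwood  | 17150    
Tolkien | 24554    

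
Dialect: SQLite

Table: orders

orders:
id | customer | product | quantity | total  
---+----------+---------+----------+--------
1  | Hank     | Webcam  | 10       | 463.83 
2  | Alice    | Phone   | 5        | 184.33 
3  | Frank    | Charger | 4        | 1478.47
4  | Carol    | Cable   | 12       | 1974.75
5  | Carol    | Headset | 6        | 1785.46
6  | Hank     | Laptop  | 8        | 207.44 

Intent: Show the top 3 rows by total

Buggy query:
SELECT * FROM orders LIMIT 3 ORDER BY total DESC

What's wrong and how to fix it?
Bug: ORDER BY cannot follow LIMIT; LIMIT is the final clause

Fix: Swap the clauses: ORDER BY first, then LIMIT

Corrected query:
SELECT * FROM orders ORDER BY total DESC LIMIT 3

Result:
id | customer | product | quantity | total  
---+----------+---------+----------+--------
4  | Carol    | Cable   | 12       | 1974.75
5  | Carol    | Headset | 6        | 1785.46
3  | Frank    | Charger | 4        | 1478.47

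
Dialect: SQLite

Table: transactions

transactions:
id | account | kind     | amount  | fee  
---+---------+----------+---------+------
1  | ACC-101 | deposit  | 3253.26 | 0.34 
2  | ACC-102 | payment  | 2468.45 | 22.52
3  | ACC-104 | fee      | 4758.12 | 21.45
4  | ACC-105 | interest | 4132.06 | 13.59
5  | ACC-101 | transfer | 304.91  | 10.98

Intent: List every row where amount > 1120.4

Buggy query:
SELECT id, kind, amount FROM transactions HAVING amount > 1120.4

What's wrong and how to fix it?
Bug: HAVING filters the output of aggregation, but this query has no GROUP BY and no aggregate functions, so SQLite rejects it (HAVING clause on a non-aggregate query); the condition here is per row

Fix: Replace HAVING with WHERE since the condition applies to individual rows

Corrected query:
SELECT id, kind, amount FROM transactions WHERE amount > 1120.4

Result:
id | kind     | amount 
---+----------+--------
1  | deposit  | 3253.26
2  | payment  | 2468.45
3  | fee      | 4758.12
4  | interest | 4132.06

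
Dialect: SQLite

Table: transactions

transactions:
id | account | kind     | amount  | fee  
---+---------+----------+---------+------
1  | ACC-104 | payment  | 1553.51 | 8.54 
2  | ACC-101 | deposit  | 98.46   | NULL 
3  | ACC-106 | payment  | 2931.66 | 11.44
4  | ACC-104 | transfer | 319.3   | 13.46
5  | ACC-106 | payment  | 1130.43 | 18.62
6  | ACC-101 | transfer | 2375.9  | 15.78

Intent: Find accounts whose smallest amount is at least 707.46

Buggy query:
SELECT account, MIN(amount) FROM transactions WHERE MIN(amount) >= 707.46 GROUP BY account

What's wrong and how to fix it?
Bug: Aggregates like MIN are computed per group after WHERE runs

Fix: Replace WHERE with HAVING after the GROUP BY

Corrected query:
SELECT account, MIN(amount) FROM transactions GROUP BY account HAVING MIN(amount) >= 707.46

Result:
account | MIN(amount)
--------+------------
ACC-106 | 1130.43    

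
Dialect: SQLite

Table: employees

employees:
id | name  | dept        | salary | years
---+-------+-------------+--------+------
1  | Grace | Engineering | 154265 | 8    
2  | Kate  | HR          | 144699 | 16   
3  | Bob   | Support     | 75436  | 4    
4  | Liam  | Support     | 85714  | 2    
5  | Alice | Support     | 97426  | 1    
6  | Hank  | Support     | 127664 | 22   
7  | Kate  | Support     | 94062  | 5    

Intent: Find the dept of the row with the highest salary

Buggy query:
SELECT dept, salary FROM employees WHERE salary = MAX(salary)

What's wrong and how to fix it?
Bug: MAX(salary) is an aggregate and cannot be used directly in WHERE

Fix: Wrap MAX in a scalar subquery so WHERE compares against a single value

Corrected query:
SELECT dept, salary FROM employees WHERE salary = (SELECT MAX(salary) FROM employees)

Result:
dept        | salary
------------+-------
Engineering | 154265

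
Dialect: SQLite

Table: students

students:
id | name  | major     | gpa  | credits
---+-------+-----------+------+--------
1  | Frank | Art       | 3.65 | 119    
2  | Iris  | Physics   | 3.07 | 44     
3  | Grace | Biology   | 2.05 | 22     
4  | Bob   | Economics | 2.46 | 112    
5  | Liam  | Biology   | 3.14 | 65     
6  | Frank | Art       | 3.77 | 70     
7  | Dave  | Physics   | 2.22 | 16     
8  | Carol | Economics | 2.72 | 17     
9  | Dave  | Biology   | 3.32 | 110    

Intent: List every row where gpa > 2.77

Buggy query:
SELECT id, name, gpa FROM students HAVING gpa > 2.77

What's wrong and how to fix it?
Bug: This is a non-aggregate query (no GROUP BY, no aggregates), so in SQLite the HAVING clause is invalid here; a row-level condition belongs in WHERE

Fix: Use WHERE for row-level filtering

Corrected query:
SELECT id, name, gpa FROM students WHERE gpa > 2.77

Result:
id | name  | gpa 
---+-------+-----
1  | Frank | 3.65
2  | Iris  | 3.07
5  | Liam  | 3.14
6  | Frank | 3.77
9  | Dave  | 3.32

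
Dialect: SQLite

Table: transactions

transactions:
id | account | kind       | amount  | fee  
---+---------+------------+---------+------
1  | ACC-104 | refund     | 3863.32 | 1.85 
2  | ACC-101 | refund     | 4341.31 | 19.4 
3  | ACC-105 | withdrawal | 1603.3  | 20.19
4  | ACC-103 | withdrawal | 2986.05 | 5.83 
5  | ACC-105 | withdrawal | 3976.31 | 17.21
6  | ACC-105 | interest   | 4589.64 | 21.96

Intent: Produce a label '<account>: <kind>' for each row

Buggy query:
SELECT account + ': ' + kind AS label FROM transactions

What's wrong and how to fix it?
Bug: '+' is numeric addition; on text columns SQLite converts them to 0 instead of concatenating

Fix: Replace + with || to concatenate text

Corrected query:
SELECT account || ': ' || kind AS label FROM transactions

Result:
label              
-------------------
ACC-104: refund    
ACC-101: refund    
ACC-105: withdrawal
ACC-103: withdrawal
ACC-105: withdrawal
ACC-105: interest  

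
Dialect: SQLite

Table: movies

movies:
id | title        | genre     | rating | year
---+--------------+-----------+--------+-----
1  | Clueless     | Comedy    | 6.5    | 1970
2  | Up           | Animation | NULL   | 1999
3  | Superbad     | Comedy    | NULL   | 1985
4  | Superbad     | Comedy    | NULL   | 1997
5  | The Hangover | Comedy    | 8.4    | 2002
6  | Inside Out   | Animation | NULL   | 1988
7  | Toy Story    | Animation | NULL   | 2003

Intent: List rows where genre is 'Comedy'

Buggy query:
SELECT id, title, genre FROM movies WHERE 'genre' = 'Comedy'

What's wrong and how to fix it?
Bug: 'genre' in single quotes is a string literal, not the column; the comparison is literal-vs-literal and never true

Fix: Remove the quotes around the column name (or use double quotes for an identifier)

Corrected query:
SELECT id, title, genre FROM movies WHERE genre = 'Comedy'

Result:
id | title        | genre 
---+--------------+-------
1  | Clueless     | Comedy
3  | Superbad     | Comedy
4  | Superbad     | Comedy
5  | The Hangover | Comedy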